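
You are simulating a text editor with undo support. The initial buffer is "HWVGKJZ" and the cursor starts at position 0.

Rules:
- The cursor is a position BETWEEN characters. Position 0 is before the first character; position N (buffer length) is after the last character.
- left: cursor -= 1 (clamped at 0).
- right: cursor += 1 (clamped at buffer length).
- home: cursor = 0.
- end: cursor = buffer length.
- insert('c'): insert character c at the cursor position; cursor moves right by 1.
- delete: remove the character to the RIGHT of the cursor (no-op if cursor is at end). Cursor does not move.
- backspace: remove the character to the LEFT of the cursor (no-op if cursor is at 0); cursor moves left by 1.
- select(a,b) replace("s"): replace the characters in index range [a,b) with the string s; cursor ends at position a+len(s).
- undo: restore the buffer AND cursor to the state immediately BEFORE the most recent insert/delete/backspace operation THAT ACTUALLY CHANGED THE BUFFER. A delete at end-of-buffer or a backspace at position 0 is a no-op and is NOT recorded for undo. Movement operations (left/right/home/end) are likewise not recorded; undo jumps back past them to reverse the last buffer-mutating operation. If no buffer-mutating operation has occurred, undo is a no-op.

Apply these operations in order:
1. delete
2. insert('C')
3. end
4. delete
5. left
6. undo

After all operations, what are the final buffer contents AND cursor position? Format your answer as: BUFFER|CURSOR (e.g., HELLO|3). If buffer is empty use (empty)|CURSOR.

After op 1 (delete): buf='WVGKJZ' cursor=0
After op 2 (insert('C')): buf='CWVGKJZ' cursor=1
After op 3 (end): buf='CWVGKJZ' cursor=7
After op 4 (delete): buf='CWVGKJZ' cursor=7
After op 5 (left): buf='CWVGKJZ' cursor=6
After op 6 (undo): buf='WVGKJZ' cursor=0

Answer: WVGKJZ|0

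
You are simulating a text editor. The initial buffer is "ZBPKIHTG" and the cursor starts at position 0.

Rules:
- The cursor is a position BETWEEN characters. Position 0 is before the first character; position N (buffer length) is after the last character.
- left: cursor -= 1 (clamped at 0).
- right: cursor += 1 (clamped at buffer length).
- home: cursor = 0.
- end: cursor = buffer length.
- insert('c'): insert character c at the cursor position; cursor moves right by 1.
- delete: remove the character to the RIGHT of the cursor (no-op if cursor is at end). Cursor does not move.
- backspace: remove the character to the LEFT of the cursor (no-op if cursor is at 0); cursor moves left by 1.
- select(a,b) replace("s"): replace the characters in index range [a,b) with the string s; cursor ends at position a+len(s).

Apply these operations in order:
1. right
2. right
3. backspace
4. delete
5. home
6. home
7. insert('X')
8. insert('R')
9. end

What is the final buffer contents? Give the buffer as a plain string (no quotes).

Answer: XRZKIHTG

Derivation:
After op 1 (right): buf='ZBPKIHTG' cursor=1
After op 2 (right): buf='ZBPKIHTG' cursor=2
After op 3 (backspace): buf='ZPKIHTG' cursor=1
After op 4 (delete): buf='ZKIHTG' cursor=1
After op 5 (home): buf='ZKIHTG' cursor=0
After op 6 (home): buf='ZKIHTG' cursor=0
After op 7 (insert('X')): buf='XZKIHTG' cursor=1
After op 8 (insert('R')): buf='XRZKIHTG' cursor=2
After op 9 (end): buf='XRZKIHTG' cursor=8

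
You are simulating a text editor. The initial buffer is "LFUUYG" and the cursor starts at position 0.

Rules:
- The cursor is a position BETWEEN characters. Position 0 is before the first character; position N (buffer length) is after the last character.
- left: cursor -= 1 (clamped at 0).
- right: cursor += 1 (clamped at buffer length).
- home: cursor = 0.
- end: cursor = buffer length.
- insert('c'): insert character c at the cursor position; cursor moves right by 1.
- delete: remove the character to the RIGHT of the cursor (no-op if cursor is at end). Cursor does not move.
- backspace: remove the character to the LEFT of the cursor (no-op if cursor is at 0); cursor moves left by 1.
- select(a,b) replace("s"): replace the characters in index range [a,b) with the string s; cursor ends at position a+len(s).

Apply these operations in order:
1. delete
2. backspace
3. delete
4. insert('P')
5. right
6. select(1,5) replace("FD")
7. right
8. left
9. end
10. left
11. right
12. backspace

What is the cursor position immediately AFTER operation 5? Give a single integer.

Answer: 2

Derivation:
After op 1 (delete): buf='FUUYG' cursor=0
After op 2 (backspace): buf='FUUYG' cursor=0
After op 3 (delete): buf='UUYG' cursor=0
After op 4 (insert('P')): buf='PUUYG' cursor=1
After op 5 (right): buf='PUUYG' cursor=2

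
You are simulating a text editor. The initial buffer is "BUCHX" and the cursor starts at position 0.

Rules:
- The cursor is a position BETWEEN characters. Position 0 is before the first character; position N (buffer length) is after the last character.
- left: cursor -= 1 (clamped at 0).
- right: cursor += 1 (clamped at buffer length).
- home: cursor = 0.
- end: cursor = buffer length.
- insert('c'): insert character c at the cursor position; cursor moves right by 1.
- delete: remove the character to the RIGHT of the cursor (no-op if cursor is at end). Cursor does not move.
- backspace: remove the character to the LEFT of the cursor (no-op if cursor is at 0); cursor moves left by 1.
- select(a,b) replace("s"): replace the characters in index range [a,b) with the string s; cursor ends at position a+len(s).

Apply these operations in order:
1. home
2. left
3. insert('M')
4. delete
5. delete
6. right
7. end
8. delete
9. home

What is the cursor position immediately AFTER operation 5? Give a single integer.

Answer: 1

Derivation:
After op 1 (home): buf='BUCHX' cursor=0
After op 2 (left): buf='BUCHX' cursor=0
After op 3 (insert('M')): buf='MBUCHX' cursor=1
After op 4 (delete): buf='MUCHX' cursor=1
After op 5 (delete): buf='MCHX' cursor=1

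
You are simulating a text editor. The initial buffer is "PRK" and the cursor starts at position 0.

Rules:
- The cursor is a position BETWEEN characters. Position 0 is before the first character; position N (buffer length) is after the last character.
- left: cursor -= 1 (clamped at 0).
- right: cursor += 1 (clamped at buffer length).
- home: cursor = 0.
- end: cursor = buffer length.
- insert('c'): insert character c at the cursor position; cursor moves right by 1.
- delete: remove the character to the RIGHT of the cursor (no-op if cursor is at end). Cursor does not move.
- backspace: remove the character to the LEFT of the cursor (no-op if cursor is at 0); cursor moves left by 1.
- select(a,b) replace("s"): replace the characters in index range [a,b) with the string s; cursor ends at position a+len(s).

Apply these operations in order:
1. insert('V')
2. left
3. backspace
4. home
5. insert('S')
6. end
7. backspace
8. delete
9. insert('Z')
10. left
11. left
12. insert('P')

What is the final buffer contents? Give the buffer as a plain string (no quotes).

Answer: SVPPRZ

Derivation:
After op 1 (insert('V')): buf='VPRK' cursor=1
After op 2 (left): buf='VPRK' cursor=0
After op 3 (backspace): buf='VPRK' cursor=0
After op 4 (home): buf='VPRK' cursor=0
After op 5 (insert('S')): buf='SVPRK' cursor=1
After op 6 (end): buf='SVPRK' cursor=5
After op 7 (backspace): buf='SVPR' cursor=4
After op 8 (delete): buf='SVPR' cursor=4
After op 9 (insert('Z')): buf='SVPRZ' cursor=5
After op 10 (left): buf='SVPRZ' cursor=4
After op 11 (left): buf='SVPRZ' cursor=3
After op 12 (insert('P')): buf='SVPPRZ' cursor=4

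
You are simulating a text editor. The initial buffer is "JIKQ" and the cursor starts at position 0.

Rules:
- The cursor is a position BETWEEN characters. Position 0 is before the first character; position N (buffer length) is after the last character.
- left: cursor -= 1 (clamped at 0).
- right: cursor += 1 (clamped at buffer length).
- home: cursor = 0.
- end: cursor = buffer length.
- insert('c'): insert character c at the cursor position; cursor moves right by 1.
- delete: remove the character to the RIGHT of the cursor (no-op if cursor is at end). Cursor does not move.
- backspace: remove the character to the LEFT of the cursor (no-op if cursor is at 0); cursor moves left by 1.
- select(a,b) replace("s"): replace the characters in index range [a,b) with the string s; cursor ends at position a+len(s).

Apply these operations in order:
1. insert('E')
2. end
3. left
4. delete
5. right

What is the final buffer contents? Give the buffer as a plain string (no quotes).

After op 1 (insert('E')): buf='EJIKQ' cursor=1
After op 2 (end): buf='EJIKQ' cursor=5
After op 3 (left): buf='EJIKQ' cursor=4
After op 4 (delete): buf='EJIK' cursor=4
After op 5 (right): buf='EJIK' cursor=4

Answer: EJIK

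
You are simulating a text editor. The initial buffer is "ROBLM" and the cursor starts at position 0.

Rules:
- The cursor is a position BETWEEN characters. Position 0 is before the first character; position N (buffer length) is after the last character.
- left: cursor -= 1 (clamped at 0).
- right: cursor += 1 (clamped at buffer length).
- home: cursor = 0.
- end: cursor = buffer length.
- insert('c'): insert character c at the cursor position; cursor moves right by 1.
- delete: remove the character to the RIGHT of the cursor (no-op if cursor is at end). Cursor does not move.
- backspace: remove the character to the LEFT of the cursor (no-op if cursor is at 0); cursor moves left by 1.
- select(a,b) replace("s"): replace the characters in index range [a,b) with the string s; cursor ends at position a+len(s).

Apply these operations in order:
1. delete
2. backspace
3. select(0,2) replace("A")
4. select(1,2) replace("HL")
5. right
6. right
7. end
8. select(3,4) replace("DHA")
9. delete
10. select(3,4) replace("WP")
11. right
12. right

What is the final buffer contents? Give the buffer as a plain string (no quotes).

Answer: AHLWPHA

Derivation:
After op 1 (delete): buf='OBLM' cursor=0
After op 2 (backspace): buf='OBLM' cursor=0
After op 3 (select(0,2) replace("A")): buf='ALM' cursor=1
After op 4 (select(1,2) replace("HL")): buf='AHLM' cursor=3
After op 5 (right): buf='AHLM' cursor=4
After op 6 (right): buf='AHLM' cursor=4
After op 7 (end): buf='AHLM' cursor=4
After op 8 (select(3,4) replace("DHA")): buf='AHLDHA' cursor=6
After op 9 (delete): buf='AHLDHA' cursor=6
After op 10 (select(3,4) replace("WP")): buf='AHLWPHA' cursor=5
After op 11 (right): buf='AHLWPHA' cursor=6
After op 12 (right): buf='AHLWPHA' cursor=7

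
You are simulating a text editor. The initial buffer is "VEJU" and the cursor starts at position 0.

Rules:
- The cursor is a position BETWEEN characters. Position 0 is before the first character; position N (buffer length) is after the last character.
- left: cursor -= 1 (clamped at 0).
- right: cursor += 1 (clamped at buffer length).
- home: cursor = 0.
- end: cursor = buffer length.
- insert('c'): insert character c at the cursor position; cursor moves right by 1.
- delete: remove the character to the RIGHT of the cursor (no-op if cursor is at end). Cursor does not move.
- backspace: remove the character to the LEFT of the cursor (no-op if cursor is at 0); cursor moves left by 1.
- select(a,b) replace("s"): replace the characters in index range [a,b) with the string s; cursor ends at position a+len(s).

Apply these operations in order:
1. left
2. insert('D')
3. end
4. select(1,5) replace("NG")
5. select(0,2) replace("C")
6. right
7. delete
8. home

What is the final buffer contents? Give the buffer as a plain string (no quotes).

After op 1 (left): buf='VEJU' cursor=0
After op 2 (insert('D')): buf='DVEJU' cursor=1
After op 3 (end): buf='DVEJU' cursor=5
After op 4 (select(1,5) replace("NG")): buf='DNG' cursor=3
After op 5 (select(0,2) replace("C")): buf='CG' cursor=1
After op 6 (right): buf='CG' cursor=2
After op 7 (delete): buf='CG' cursor=2
After op 8 (home): buf='CG' cursor=0

Answer: CG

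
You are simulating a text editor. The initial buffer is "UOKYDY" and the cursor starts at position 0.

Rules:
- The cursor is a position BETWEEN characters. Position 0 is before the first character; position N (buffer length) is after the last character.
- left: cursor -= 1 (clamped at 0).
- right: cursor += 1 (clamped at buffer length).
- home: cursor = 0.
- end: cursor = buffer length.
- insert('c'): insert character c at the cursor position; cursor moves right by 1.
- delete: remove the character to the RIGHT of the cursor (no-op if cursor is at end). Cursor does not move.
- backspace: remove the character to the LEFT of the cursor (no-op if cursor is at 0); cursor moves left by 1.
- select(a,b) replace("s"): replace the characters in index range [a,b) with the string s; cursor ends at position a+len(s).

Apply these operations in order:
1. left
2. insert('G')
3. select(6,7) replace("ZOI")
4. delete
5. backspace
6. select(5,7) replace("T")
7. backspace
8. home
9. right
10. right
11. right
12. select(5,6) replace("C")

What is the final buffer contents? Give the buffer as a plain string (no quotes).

Answer: GUOKYC

Derivation:
After op 1 (left): buf='UOKYDY' cursor=0
After op 2 (insert('G')): buf='GUOKYDY' cursor=1
After op 3 (select(6,7) replace("ZOI")): buf='GUOKYDZOI' cursor=9
After op 4 (delete): buf='GUOKYDZOI' cursor=9
After op 5 (backspace): buf='GUOKYDZO' cursor=8
After op 6 (select(5,7) replace("T")): buf='GUOKYTO' cursor=6
After op 7 (backspace): buf='GUOKYO' cursor=5
After op 8 (home): buf='GUOKYO' cursor=0
After op 9 (right): buf='GUOKYO' cursor=1
After op 10 (right): buf='GUOKYO' cursor=2
After op 11 (right): buf='GUOKYO' cursor=3
After op 12 (select(5,6) replace("C")): buf='GUOKYC' cursor=6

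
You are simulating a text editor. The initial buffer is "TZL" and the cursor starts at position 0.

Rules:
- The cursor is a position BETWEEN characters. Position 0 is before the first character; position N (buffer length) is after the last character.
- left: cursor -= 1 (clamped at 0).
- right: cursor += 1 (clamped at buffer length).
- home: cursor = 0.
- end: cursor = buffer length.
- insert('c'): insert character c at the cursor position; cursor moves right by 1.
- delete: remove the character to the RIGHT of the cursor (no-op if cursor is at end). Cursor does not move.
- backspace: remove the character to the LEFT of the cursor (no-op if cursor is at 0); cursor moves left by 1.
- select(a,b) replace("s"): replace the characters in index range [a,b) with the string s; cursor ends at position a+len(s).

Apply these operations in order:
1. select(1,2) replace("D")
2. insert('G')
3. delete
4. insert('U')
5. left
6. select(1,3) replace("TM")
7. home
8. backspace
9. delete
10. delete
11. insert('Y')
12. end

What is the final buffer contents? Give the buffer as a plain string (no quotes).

After op 1 (select(1,2) replace("D")): buf='TDL' cursor=2
After op 2 (insert('G')): buf='TDGL' cursor=3
After op 3 (delete): buf='TDG' cursor=3
After op 4 (insert('U')): buf='TDGU' cursor=4
After op 5 (left): buf='TDGU' cursor=3
After op 6 (select(1,3) replace("TM")): buf='TTMU' cursor=3
After op 7 (home): buf='TTMU' cursor=0
After op 8 (backspace): buf='TTMU' cursor=0
After op 9 (delete): buf='TMU' cursor=0
After op 10 (delete): buf='MU' cursor=0
After op 11 (insert('Y')): buf='YMU' cursor=1
After op 12 (end): buf='YMU' cursor=3

Answer: YMU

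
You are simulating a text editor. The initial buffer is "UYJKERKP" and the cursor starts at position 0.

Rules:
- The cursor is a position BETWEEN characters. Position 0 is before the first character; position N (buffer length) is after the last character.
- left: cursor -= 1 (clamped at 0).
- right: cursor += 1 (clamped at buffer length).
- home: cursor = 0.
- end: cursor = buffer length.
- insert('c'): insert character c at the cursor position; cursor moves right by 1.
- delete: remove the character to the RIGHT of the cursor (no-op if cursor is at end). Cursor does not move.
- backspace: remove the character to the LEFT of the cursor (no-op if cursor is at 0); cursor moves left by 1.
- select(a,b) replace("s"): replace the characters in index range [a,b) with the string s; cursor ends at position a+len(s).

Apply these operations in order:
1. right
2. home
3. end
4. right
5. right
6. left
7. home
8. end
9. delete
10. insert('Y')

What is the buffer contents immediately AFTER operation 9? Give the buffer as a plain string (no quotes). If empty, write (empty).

Answer: UYJKERKP

Derivation:
After op 1 (right): buf='UYJKERKP' cursor=1
After op 2 (home): buf='UYJKERKP' cursor=0
After op 3 (end): buf='UYJKERKP' cursor=8
After op 4 (right): buf='UYJKERKP' cursor=8
After op 5 (right): buf='UYJKERKP' cursor=8
After op 6 (left): buf='UYJKERKP' cursor=7
After op 7 (home): buf='UYJKERKP' cursor=0
After op 8 (end): buf='UYJKERKP' cursor=8
After op 9 (delete): buf='UYJKERKP' cursor=8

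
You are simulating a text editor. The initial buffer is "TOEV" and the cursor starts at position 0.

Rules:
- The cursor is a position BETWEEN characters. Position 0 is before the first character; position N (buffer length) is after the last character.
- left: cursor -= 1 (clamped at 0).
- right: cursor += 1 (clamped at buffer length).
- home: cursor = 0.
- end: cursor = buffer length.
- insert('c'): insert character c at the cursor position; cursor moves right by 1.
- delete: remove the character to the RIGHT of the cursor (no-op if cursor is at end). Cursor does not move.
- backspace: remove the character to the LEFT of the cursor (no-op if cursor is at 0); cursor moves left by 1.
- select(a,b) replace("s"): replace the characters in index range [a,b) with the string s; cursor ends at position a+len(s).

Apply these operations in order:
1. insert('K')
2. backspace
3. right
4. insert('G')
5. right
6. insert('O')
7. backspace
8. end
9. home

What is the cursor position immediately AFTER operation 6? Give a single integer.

Answer: 4

Derivation:
After op 1 (insert('K')): buf='KTOEV' cursor=1
After op 2 (backspace): buf='TOEV' cursor=0
After op 3 (right): buf='TOEV' cursor=1
After op 4 (insert('G')): buf='TGOEV' cursor=2
After op 5 (right): buf='TGOEV' cursor=3
After op 6 (insert('O')): buf='TGOOEV' cursor=4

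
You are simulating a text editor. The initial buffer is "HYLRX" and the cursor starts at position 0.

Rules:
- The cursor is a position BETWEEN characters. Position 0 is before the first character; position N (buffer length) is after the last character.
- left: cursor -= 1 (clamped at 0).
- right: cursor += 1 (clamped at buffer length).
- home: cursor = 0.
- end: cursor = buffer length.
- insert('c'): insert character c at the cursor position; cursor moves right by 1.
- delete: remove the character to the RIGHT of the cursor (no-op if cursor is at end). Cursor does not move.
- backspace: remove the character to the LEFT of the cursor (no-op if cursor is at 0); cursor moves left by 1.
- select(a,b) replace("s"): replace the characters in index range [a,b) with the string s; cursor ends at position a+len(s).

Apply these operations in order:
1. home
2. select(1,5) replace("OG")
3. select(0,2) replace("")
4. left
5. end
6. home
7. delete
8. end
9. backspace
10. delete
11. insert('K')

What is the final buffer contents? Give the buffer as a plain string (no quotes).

After op 1 (home): buf='HYLRX' cursor=0
After op 2 (select(1,5) replace("OG")): buf='HOG' cursor=3
After op 3 (select(0,2) replace("")): buf='G' cursor=0
After op 4 (left): buf='G' cursor=0
After op 5 (end): buf='G' cursor=1
After op 6 (home): buf='G' cursor=0
After op 7 (delete): buf='(empty)' cursor=0
After op 8 (end): buf='(empty)' cursor=0
After op 9 (backspace): buf='(empty)' cursor=0
After op 10 (delete): buf='(empty)' cursor=0
After op 11 (insert('K')): buf='K' cursor=1

Answer: K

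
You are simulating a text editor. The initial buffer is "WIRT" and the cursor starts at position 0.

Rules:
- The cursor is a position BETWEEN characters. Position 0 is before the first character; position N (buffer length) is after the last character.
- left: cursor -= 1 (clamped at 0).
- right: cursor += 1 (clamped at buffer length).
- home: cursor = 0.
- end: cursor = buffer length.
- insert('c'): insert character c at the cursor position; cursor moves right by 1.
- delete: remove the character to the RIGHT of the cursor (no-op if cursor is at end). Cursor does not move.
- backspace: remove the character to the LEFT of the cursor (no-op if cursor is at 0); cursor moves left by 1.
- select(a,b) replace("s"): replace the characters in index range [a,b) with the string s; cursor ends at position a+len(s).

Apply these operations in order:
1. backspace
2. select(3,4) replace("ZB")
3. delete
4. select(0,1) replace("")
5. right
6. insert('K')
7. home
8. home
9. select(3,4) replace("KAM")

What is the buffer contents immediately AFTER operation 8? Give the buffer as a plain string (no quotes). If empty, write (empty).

After op 1 (backspace): buf='WIRT' cursor=0
After op 2 (select(3,4) replace("ZB")): buf='WIRZB' cursor=5
After op 3 (delete): buf='WIRZB' cursor=5
After op 4 (select(0,1) replace("")): buf='IRZB' cursor=0
After op 5 (right): buf='IRZB' cursor=1
After op 6 (insert('K')): buf='IKRZB' cursor=2
After op 7 (home): buf='IKRZB' cursor=0
After op 8 (home): buf='IKRZB' cursor=0

Answer: IKRZB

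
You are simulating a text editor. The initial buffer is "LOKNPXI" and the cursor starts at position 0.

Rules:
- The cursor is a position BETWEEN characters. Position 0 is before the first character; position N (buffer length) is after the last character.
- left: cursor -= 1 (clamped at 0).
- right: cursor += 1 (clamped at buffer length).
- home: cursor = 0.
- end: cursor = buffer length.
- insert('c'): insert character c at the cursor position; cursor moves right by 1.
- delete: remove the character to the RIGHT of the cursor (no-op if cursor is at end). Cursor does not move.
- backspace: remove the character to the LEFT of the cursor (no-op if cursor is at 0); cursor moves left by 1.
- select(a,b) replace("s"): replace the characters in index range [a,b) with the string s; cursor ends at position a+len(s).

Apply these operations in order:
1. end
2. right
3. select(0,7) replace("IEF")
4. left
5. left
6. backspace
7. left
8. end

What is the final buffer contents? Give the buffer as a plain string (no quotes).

Answer: EF

Derivation:
After op 1 (end): buf='LOKNPXI' cursor=7
After op 2 (right): buf='LOKNPXI' cursor=7
After op 3 (select(0,7) replace("IEF")): buf='IEF' cursor=3
After op 4 (left): buf='IEF' cursor=2
After op 5 (left): buf='IEF' cursor=1
After op 6 (backspace): buf='EF' cursor=0
After op 7 (left): buf='EF' cursor=0
After op 8 (end): buf='EF' cursor=2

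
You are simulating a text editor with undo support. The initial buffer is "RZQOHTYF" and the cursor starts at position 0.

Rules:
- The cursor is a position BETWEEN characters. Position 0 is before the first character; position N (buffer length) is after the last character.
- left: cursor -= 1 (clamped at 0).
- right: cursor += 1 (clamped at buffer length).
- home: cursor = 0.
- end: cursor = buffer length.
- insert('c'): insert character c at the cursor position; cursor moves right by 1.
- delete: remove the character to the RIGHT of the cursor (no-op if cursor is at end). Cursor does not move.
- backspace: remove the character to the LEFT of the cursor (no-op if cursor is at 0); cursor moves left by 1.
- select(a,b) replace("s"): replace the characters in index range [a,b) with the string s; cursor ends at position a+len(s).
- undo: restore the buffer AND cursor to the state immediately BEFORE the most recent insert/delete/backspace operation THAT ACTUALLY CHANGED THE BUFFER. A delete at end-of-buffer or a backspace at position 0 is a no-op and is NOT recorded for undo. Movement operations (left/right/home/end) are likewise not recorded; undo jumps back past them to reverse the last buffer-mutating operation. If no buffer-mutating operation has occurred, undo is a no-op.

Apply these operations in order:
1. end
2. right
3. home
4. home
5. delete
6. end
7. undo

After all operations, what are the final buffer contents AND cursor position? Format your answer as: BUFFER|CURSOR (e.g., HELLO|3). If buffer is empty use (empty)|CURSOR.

Answer: RZQOHTYF|0

Derivation:
After op 1 (end): buf='RZQOHTYF' cursor=8
After op 2 (right): buf='RZQOHTYF' cursor=8
After op 3 (home): buf='RZQOHTYF' cursor=0
After op 4 (home): buf='RZQOHTYF' cursor=0
After op 5 (delete): buf='ZQOHTYF' cursor=0
After op 6 (end): buf='ZQOHTYF' cursor=7
After op 7 (undo): buf='RZQOHTYF' cursor=0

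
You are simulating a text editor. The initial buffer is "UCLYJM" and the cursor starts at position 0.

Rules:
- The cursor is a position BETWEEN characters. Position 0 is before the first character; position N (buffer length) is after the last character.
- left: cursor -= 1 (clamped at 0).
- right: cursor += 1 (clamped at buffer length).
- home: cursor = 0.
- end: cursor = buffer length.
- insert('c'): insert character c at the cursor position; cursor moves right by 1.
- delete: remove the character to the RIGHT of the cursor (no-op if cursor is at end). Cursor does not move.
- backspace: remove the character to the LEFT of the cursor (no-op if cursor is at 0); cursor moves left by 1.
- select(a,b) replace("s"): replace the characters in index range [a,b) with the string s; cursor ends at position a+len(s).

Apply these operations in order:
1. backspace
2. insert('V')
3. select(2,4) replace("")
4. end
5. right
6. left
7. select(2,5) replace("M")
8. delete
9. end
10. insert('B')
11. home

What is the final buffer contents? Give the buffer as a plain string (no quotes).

Answer: VUMB

Derivation:
After op 1 (backspace): buf='UCLYJM' cursor=0
After op 2 (insert('V')): buf='VUCLYJM' cursor=1
After op 3 (select(2,4) replace("")): buf='VUYJM' cursor=2
After op 4 (end): buf='VUYJM' cursor=5
After op 5 (right): buf='VUYJM' cursor=5
After op 6 (left): buf='VUYJM' cursor=4
After op 7 (select(2,5) replace("M")): buf='VUM' cursor=3
After op 8 (delete): buf='VUM' cursor=3
After op 9 (end): buf='VUM' cursor=3
After op 10 (insert('B')): buf='VUMB' cursor=4
After op 11 (home): buf='VUMB' cursor=0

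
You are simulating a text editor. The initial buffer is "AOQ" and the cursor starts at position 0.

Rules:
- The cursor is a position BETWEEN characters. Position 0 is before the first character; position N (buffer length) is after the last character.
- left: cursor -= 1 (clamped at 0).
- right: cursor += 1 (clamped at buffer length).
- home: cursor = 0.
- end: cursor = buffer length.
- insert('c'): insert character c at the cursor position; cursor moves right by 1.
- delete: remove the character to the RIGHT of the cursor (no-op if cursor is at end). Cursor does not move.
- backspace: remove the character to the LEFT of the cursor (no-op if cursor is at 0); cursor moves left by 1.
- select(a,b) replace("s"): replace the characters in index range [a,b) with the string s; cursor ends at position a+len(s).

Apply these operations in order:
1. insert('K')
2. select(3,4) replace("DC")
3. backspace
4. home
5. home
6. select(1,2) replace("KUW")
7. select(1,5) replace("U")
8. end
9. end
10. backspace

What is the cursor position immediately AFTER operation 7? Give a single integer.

Answer: 2

Derivation:
After op 1 (insert('K')): buf='KAOQ' cursor=1
After op 2 (select(3,4) replace("DC")): buf='KAODC' cursor=5
After op 3 (backspace): buf='KAOD' cursor=4
After op 4 (home): buf='KAOD' cursor=0
After op 5 (home): buf='KAOD' cursor=0
After op 6 (select(1,2) replace("KUW")): buf='KKUWOD' cursor=4
After op 7 (select(1,5) replace("U")): buf='KUD' cursor=2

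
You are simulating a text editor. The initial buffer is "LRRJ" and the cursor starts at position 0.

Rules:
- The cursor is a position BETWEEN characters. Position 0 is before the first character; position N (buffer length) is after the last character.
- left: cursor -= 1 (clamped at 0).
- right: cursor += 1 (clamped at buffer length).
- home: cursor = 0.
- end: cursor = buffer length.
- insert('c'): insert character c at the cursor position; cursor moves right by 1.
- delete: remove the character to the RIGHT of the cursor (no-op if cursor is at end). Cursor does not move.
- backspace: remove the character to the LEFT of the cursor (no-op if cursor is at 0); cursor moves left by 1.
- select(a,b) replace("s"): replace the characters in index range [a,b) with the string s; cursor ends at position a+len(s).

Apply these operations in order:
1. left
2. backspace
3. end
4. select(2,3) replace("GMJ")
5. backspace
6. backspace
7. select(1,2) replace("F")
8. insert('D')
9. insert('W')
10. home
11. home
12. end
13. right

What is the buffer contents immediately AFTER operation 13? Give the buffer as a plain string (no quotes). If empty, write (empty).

Answer: LFDWGJ

Derivation:
After op 1 (left): buf='LRRJ' cursor=0
After op 2 (backspace): buf='LRRJ' cursor=0
After op 3 (end): buf='LRRJ' cursor=4
After op 4 (select(2,3) replace("GMJ")): buf='LRGMJJ' cursor=5
After op 5 (backspace): buf='LRGMJ' cursor=4
After op 6 (backspace): buf='LRGJ' cursor=3
After op 7 (select(1,2) replace("F")): buf='LFGJ' cursor=2
After op 8 (insert('D')): buf='LFDGJ' cursor=3
After op 9 (insert('W')): buf='LFDWGJ' cursor=4
After op 10 (home): buf='LFDWGJ' cursor=0
After op 11 (home): buf='LFDWGJ' cursor=0
After op 12 (end): buf='LFDWGJ' cursor=6
After op 13 (right): buf='LFDWGJ' cursor=6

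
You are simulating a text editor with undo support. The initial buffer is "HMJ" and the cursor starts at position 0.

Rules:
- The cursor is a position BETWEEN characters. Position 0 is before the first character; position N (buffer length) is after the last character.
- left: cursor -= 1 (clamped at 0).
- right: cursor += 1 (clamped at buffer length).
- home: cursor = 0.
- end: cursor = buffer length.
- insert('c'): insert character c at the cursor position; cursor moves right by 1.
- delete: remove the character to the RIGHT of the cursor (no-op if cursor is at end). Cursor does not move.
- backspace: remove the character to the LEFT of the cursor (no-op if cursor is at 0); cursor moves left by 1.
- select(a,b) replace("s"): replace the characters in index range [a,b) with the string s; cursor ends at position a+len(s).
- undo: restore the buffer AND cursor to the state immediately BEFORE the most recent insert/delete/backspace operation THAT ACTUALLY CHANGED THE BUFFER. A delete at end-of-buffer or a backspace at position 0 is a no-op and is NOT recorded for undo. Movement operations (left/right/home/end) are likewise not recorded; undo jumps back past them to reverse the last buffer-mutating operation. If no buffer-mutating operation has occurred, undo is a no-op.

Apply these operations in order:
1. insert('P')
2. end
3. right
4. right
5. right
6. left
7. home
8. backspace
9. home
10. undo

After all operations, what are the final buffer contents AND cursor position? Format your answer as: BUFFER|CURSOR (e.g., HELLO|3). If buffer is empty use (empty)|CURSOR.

After op 1 (insert('P')): buf='PHMJ' cursor=1
After op 2 (end): buf='PHMJ' cursor=4
After op 3 (right): buf='PHMJ' cursor=4
After op 4 (right): buf='PHMJ' cursor=4
After op 5 (right): buf='PHMJ' cursor=4
After op 6 (left): buf='PHMJ' cursor=3
After op 7 (home): buf='PHMJ' cursor=0
After op 8 (backspace): buf='PHMJ' cursor=0
After op 9 (home): buf='PHMJ' cursor=0
After op 10 (undo): buf='HMJ' cursor=0

Answer: HMJ|0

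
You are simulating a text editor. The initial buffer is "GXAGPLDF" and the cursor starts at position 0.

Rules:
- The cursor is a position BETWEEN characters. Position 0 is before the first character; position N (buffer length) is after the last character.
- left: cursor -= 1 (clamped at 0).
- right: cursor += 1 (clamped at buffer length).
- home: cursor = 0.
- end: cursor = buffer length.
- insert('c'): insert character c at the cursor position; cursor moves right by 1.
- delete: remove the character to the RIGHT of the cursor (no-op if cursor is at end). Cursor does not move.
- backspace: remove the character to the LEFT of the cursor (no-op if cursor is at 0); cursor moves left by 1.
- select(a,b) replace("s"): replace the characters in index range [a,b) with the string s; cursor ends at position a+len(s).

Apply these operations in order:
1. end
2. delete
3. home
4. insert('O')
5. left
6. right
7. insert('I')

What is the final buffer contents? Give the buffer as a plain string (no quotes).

Answer: OIGXAGPLDF

Derivation:
After op 1 (end): buf='GXAGPLDF' cursor=8
After op 2 (delete): buf='GXAGPLDF' cursor=8
After op 3 (home): buf='GXAGPLDF' cursor=0
After op 4 (insert('O')): buf='OGXAGPLDF' cursor=1
After op 5 (left): buf='OGXAGPLDF' cursor=0
After op 6 (right): buf='OGXAGPLDF' cursor=1
After op 7 (insert('I')): buf='OIGXAGPLDF' cursor=2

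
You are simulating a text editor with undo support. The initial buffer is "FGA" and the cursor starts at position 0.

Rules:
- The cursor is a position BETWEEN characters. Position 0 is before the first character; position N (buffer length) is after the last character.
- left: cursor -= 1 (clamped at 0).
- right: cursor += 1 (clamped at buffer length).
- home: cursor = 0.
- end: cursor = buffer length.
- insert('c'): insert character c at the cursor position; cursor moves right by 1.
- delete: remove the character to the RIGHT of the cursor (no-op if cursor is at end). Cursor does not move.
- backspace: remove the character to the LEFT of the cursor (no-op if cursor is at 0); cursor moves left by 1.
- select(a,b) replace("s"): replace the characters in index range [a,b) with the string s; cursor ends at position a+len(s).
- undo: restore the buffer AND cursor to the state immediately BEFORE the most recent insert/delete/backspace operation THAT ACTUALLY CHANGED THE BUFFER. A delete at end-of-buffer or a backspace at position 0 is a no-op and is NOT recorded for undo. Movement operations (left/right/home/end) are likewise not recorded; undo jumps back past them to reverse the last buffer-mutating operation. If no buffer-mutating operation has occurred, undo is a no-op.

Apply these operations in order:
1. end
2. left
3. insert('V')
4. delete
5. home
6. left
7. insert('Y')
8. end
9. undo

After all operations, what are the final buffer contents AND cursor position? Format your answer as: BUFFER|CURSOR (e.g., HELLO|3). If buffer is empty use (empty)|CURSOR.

After op 1 (end): buf='FGA' cursor=3
After op 2 (left): buf='FGA' cursor=2
After op 3 (insert('V')): buf='FGVA' cursor=3
After op 4 (delete): buf='FGV' cursor=3
After op 5 (home): buf='FGV' cursor=0
After op 6 (left): buf='FGV' cursor=0
After op 7 (insert('Y')): buf='YFGV' cursor=1
After op 8 (end): buf='YFGV' cursor=4
After op 9 (undo): buf='FGV' cursor=0

Answer: FGV|0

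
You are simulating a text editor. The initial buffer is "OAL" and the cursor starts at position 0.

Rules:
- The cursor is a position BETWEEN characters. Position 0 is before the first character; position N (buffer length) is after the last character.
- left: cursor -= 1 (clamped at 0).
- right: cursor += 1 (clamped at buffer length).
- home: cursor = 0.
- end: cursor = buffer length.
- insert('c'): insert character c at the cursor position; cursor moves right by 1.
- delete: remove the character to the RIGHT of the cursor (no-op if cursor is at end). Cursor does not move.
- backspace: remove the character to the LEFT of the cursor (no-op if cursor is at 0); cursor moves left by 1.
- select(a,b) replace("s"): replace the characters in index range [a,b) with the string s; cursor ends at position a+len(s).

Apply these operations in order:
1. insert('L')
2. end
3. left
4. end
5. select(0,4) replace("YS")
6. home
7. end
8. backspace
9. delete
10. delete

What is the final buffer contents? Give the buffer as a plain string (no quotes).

After op 1 (insert('L')): buf='LOAL' cursor=1
After op 2 (end): buf='LOAL' cursor=4
After op 3 (left): buf='LOAL' cursor=3
After op 4 (end): buf='LOAL' cursor=4
After op 5 (select(0,4) replace("YS")): buf='YS' cursor=2
After op 6 (home): buf='YS' cursor=0
After op 7 (end): buf='YS' cursor=2
After op 8 (backspace): buf='Y' cursor=1
After op 9 (delete): buf='Y' cursor=1
After op 10 (delete): buf='Y' cursor=1

Answer: Y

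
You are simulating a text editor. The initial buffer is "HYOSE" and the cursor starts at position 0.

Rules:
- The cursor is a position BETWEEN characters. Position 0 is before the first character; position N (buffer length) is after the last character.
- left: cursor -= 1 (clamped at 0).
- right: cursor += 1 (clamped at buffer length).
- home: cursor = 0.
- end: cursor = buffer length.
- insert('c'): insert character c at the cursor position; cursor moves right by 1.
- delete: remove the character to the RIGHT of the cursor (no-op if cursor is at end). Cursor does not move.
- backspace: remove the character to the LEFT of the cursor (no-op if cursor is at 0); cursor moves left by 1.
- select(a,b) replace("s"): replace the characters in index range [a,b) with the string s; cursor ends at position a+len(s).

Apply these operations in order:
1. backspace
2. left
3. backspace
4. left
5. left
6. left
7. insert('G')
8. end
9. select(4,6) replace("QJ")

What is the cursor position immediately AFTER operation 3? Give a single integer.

After op 1 (backspace): buf='HYOSE' cursor=0
After op 2 (left): buf='HYOSE' cursor=0
After op 3 (backspace): buf='HYOSE' cursor=0

Answer: 0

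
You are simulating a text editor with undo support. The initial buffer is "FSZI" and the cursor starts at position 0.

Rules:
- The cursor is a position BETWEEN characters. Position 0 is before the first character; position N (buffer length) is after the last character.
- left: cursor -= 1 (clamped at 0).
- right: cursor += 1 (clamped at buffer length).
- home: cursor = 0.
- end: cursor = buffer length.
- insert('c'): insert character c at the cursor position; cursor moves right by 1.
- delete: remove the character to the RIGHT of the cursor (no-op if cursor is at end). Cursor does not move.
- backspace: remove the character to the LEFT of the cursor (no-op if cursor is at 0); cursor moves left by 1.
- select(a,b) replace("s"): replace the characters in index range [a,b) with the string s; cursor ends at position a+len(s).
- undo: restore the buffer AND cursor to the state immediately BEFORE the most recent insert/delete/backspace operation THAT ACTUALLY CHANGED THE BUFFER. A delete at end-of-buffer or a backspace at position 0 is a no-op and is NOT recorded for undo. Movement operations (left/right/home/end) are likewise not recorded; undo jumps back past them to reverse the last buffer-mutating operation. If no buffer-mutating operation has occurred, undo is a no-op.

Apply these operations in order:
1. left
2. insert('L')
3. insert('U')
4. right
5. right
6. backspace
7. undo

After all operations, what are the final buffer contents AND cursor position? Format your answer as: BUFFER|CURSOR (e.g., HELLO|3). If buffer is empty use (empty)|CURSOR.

Answer: LUFSZI|4

Derivation:
After op 1 (left): buf='FSZI' cursor=0
After op 2 (insert('L')): buf='LFSZI' cursor=1
After op 3 (insert('U')): buf='LUFSZI' cursor=2
After op 4 (right): buf='LUFSZI' cursor=3
After op 5 (right): buf='LUFSZI' cursor=4
After op 6 (backspace): buf='LUFZI' cursor=3
After op 7 (undo): buf='LUFSZI' cursor=4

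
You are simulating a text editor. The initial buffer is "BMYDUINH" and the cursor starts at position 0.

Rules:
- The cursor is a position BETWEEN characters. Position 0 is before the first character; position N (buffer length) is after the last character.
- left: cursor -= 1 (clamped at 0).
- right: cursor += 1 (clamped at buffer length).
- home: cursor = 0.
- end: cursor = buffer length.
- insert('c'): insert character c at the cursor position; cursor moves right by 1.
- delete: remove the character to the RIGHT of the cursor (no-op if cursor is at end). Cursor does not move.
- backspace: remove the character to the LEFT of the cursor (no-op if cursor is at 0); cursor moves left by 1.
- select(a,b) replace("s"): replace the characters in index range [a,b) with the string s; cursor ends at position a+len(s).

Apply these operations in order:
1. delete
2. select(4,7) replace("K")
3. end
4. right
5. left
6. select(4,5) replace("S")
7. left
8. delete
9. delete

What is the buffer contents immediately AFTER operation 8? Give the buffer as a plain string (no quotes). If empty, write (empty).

After op 1 (delete): buf='MYDUINH' cursor=0
After op 2 (select(4,7) replace("K")): buf='MYDUK' cursor=5
After op 3 (end): buf='MYDUK' cursor=5
After op 4 (right): buf='MYDUK' cursor=5
After op 5 (left): buf='MYDUK' cursor=4
After op 6 (select(4,5) replace("S")): buf='MYDUS' cursor=5
After op 7 (left): buf='MYDUS' cursor=4
After op 8 (delete): buf='MYDU' cursor=4

Answer: MYDU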